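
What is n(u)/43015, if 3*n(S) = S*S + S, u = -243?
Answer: 19602/43015 ≈ 0.45570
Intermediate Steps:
n(S) = S/3 + S²/3 (n(S) = (S*S + S)/3 = (S² + S)/3 = (S + S²)/3 = S/3 + S²/3)
n(u)/43015 = ((⅓)*(-243)*(1 - 243))/43015 = ((⅓)*(-243)*(-242))*(1/43015) = 19602*(1/43015) = 19602/43015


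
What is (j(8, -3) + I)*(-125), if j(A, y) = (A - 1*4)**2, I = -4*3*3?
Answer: 2500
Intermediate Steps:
I = -36 (I = -12*3 = -36)
j(A, y) = (-4 + A)**2 (j(A, y) = (A - 4)**2 = (-4 + A)**2)
(j(8, -3) + I)*(-125) = ((-4 + 8)**2 - 36)*(-125) = (4**2 - 36)*(-125) = (16 - 36)*(-125) = -20*(-125) = 2500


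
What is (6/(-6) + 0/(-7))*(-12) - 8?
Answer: 4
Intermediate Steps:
(6/(-6) + 0/(-7))*(-12) - 8 = (6*(-⅙) + 0*(-⅐))*(-12) - 8 = (-1 + 0)*(-12) - 8 = -1*(-12) - 8 = 12 - 8 = 4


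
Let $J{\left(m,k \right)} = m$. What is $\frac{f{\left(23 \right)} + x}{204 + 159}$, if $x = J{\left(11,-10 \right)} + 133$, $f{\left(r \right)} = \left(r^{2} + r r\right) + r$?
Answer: $\frac{1225}{363} \approx 3.3747$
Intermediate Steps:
$f{\left(r \right)} = r + 2 r^{2}$ ($f{\left(r \right)} = \left(r^{2} + r^{2}\right) + r = 2 r^{2} + r = r + 2 r^{2}$)
$x = 144$ ($x = 11 + 133 = 144$)
$\frac{f{\left(23 \right)} + x}{204 + 159} = \frac{23 \left(1 + 2 \cdot 23\right) + 144}{204 + 159} = \frac{23 \left(1 + 46\right) + 144}{363} = \left(23 \cdot 47 + 144\right) \frac{1}{363} = \left(1081 + 144\right) \frac{1}{363} = 1225 \cdot \frac{1}{363} = \frac{1225}{363}$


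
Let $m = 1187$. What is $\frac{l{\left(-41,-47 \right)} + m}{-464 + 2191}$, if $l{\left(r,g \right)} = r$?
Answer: $\frac{1146}{1727} \approx 0.66358$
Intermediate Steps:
$\frac{l{\left(-41,-47 \right)} + m}{-464 + 2191} = \frac{-41 + 1187}{-464 + 2191} = \frac{1146}{1727}$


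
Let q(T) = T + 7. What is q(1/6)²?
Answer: 1849/36 ≈ 51.361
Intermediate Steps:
q(T) = 7 + T
q(1/6)² = (7 + 1/6)² = (7 + ⅙)² = (43/6)² = 1849/36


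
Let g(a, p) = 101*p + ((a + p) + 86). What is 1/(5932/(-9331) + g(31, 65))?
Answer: 9331/62950325 ≈ 0.00014823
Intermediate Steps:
g(a, p) = 86 + a + 102*p (g(a, p) = 101*p + (86 + a + p) = 86 + a + 102*p)
1/(5932/(-9331) + g(31, 65)) = 1/(5932/(-9331) + (86 + 31 + 102*65)) = 1/(5932*(-1/9331) + (86 + 31 + 6630)) = 1/(-5932/9331 + 6747) = 1/(62950325/9331) = 9331/62950325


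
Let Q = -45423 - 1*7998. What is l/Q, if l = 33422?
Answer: -33422/53421 ≈ -0.62563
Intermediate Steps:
Q = -53421 (Q = -45423 - 7998 = -53421)
l/Q = 33422/(-53421) = 33422*(-1/53421) = -33422/53421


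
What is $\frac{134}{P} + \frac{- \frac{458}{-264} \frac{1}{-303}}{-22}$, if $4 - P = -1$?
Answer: $\frac{117909353}{4399560} \approx 26.8$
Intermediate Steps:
$P = 5$ ($P = 4 - -1 = 4 + 1 = 5$)
$\frac{134}{P} + \frac{- \frac{458}{-264} \frac{1}{-303}}{-22} = \frac{134}{5} + \frac{- \frac{458}{-264} \frac{1}{-303}}{-22} = 134 \cdot \frac{1}{5} + \left(-458\right) \left(- \frac{1}{264}\right) \left(- \frac{1}{303}\right) \left(- \frac{1}{22}\right) = \frac{134}{5} + \frac{229}{132} \left(- \frac{1}{303}\right) \left(- \frac{1}{22}\right) = \frac{134}{5} - - \frac{229}{879912} = \frac{134}{5} + \frac{229}{879912} = \frac{117909353}{4399560}$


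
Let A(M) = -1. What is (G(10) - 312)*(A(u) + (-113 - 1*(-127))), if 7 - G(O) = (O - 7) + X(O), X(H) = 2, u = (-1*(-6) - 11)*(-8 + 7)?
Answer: -4030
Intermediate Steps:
u = 5 (u = (6 - 11)*(-1) = -5*(-1) = 5)
G(O) = 12 - O (G(O) = 7 - ((O - 7) + 2) = 7 - ((-7 + O) + 2) = 7 - (-5 + O) = 7 + (5 - O) = 12 - O)
(G(10) - 312)*(A(u) + (-113 - 1*(-127))) = ((12 - 1*10) - 312)*(-1 + (-113 - 1*(-127))) = ((12 - 10) - 312)*(-1 + (-113 + 127)) = (2 - 312)*(-1 + 14) = -310*13 = -4030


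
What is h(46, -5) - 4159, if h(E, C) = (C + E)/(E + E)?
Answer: -382587/92 ≈ -4158.6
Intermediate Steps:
h(E, C) = (C + E)/(2*E) (h(E, C) = (C + E)/((2*E)) = (C + E)*(1/(2*E)) = (C + E)/(2*E))
h(46, -5) - 4159 = (½)*(-5 + 46)/46 - 4159 = (½)*(1/46)*41 - 4159 = 41/92 - 4159 = -382587/92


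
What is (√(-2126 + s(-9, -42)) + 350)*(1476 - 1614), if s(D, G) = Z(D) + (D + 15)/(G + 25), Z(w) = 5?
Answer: -48300 - 414*I*√68119/17 ≈ -48300.0 - 6356.0*I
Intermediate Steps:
s(D, G) = 5 + (15 + D)/(25 + G) (s(D, G) = 5 + (D + 15)/(G + 25) = 5 + (15 + D)/(25 + G))
(√(-2126 + s(-9, -42)) + 350)*(1476 - 1614) = (√(-2126 + (140 - 9 + 5*(-42))/(25 - 42)) + 350)*(1476 - 1614) = (√(-2126 + (140 - 9 - 210)/(-17)) + 350)*(-138) = (√(-2126 - 1/17*(-79)) + 350)*(-138) = (√(-2126 + 79/17) + 350)*(-138) = (√(-36063/17) + 350)*(-138) = (3*I*√68119/17 + 350)*(-138) = (350 + 3*I*√68119/17)*(-138) = -48300 - 414*I*√68119/17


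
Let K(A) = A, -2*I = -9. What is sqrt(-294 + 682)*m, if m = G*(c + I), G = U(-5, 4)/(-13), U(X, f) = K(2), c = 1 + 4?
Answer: -38*sqrt(97)/13 ≈ -28.789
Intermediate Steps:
I = 9/2 (I = -1/2*(-9) = 9/2 ≈ 4.5000)
c = 5
U(X, f) = 2
G = -2/13 (G = 2/(-13) = 2*(-1/13) = -2/13 ≈ -0.15385)
m = -19/13 (m = -2*(5 + 9/2)/13 = -2/13*19/2 = -19/13 ≈ -1.4615)
sqrt(-294 + 682)*m = sqrt(-294 + 682)*(-19/13) = sqrt(388)*(-19/13) = (2*sqrt(97))*(-19/13) = -38*sqrt(97)/13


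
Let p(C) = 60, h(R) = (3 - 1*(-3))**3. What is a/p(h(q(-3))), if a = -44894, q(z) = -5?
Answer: -22447/30 ≈ -748.23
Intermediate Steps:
h(R) = 216 (h(R) = (3 + 3)**3 = 6**3 = 216)
a/p(h(q(-3))) = -44894/60 = -44894*1/60 = -22447/30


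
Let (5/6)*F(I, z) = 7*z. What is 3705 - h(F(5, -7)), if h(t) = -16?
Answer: 3721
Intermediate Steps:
F(I, z) = 42*z/5 (F(I, z) = 6*(7*z)/5 = 42*z/5)
3705 - h(F(5, -7)) = 3705 - 1*(-16) = 3705 + 16 = 3721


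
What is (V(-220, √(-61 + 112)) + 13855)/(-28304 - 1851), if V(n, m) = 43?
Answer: -13898/30155 ≈ -0.46089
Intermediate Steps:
(V(-220, √(-61 + 112)) + 13855)/(-28304 - 1851) = (43 + 13855)/(-28304 - 1851) = 13898/(-30155) = 13898*(-1/30155) = -13898/30155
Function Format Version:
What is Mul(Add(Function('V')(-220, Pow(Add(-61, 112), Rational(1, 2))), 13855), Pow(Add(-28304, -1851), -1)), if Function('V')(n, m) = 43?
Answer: Rational(-13898, 30155) ≈ -0.46089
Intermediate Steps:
Mul(Add(Function('V')(-220, Pow(Add(-61, 112), Rational(1, 2))), 13855), Pow(Add(-28304, -1851), -1)) = Mul(Add(43, 13855), Pow(Add(-28304, -1851), -1)) = Mul(13898, Pow(-30155, -1)) = Mul(13898, Rational(-1, 30155)) = Rational(-13898, 30155)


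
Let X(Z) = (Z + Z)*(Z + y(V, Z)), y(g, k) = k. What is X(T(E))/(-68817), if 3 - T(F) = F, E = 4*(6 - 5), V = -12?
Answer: -4/68817 ≈ -5.8125e-5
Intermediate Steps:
E = 4 (E = 4*1 = 4)
T(F) = 3 - F
X(Z) = 4*Z² (X(Z) = (Z + Z)*(Z + Z) = (2*Z)*(2*Z) = 4*Z²)
X(T(E))/(-68817) = (4*(3 - 1*4)²)/(-68817) = (4*(3 - 4)²)*(-1/68817) = (4*(-1)²)*(-1/68817) = (4*1)*(-1/68817) = 4*(-1/68817) = -4/68817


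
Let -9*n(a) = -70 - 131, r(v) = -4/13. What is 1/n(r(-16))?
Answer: 3/67 ≈ 0.044776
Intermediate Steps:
r(v) = -4/13 (r(v) = -4*1/13 = -4/13)
n(a) = 67/3 (n(a) = -(-70 - 131)/9 = -1/9*(-201) = 67/3)
1/n(r(-16)) = 1/(67/3) = 3/67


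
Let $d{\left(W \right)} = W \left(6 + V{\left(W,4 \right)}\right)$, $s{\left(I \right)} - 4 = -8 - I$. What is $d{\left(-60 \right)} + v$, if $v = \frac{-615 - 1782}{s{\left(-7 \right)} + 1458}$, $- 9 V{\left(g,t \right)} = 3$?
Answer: $- \frac{166379}{487} \approx -341.64$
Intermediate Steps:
$s{\left(I \right)} = -4 - I$ ($s{\left(I \right)} = 4 - \left(8 + I\right) = -4 - I$)
$V{\left(g,t \right)} = - \frac{1}{3}$ ($V{\left(g,t \right)} = \left(- \frac{1}{9}\right) 3 = - \frac{1}{3}$)
$v = - \frac{799}{487}$ ($v = \frac{-615 - 1782}{\left(-4 - -7\right) + 1458} = - \frac{2397}{\left(-4 + 7\right) + 1458} = - \frac{2397}{3 + 1458} = - \frac{2397}{1461} = \left(-2397\right) \frac{1}{1461} = - \frac{799}{487} \approx -1.6407$)
$d{\left(W \right)} = \frac{17 W}{3}$ ($d{\left(W \right)} = W \left(6 - \frac{1}{3}\right) = W \frac{17}{3} = \frac{17 W}{3}$)
$d{\left(-60 \right)} + v = \frac{17}{3} \left(-60\right) - \frac{799}{487} = -340 - \frac{799}{487} = - \frac{166379}{487}$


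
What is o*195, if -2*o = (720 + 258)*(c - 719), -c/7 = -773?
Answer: -447405660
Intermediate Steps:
c = 5411 (c = -7*(-773) = 5411)
o = -2294388 (o = -(720 + 258)*(5411 - 719)/2 = -489*4692 = -½*4588776 = -2294388)
o*195 = -2294388*195 = -447405660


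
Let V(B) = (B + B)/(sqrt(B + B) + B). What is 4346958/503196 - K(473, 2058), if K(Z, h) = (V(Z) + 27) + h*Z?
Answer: -38452310087479/39500886 + 2*sqrt(946)/471 ≈ -9.7345e+5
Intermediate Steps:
V(B) = 2*B/(B + sqrt(2)*sqrt(B)) (V(B) = (2*B)/(sqrt(2*B) + B) = (2*B)/(sqrt(2)*sqrt(B) + B) = (2*B)/(B + sqrt(2)*sqrt(B)) = 2*B/(B + sqrt(2)*sqrt(B)))
K(Z, h) = 27 + Z*h + 2*Z/(Z + sqrt(2)*sqrt(Z)) (K(Z, h) = (2*Z/(Z + sqrt(2)*sqrt(Z)) + 27) + h*Z = (27 + 2*Z/(Z + sqrt(2)*sqrt(Z))) + Z*h = 27 + Z*h + 2*Z/(Z + sqrt(2)*sqrt(Z)))
4346958/503196 - K(473, 2058) = 4346958/503196 - (2*473 + (27 + 473*2058)*(473 + sqrt(2)*sqrt(473)))/(473 + sqrt(2)*sqrt(473)) = 4346958*(1/503196) - (946 + (27 + 973434)*(473 + sqrt(946)))/(473 + sqrt(946)) = 724493/83866 - (946 + 973461*(473 + sqrt(946)))/(473 + sqrt(946)) = 724493/83866 - (946 + (460447053 + 973461*sqrt(946)))/(473 + sqrt(946)) = 724493/83866 - (460447999 + 973461*sqrt(946))/(473 + sqrt(946))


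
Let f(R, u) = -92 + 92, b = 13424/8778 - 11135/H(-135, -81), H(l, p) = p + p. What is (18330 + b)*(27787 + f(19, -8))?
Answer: 121178354889271/237006 ≈ 5.1129e+8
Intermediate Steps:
H(l, p) = 2*p
b = 16652953/237006 (b = 13424/8778 - 11135/(2*(-81)) = 13424*(1/8778) - 11135/(-162) = 6712/4389 - 11135*(-1/162) = 6712/4389 + 11135/162 = 16652953/237006 ≈ 70.264)
f(R, u) = 0
(18330 + b)*(27787 + f(19, -8)) = (18330 + 16652953/237006)*(27787 + 0) = (4360972933/237006)*27787 = 121178354889271/237006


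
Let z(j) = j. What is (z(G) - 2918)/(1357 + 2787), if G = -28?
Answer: -1473/2072 ≈ -0.71091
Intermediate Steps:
(z(G) - 2918)/(1357 + 2787) = (-28 - 2918)/(1357 + 2787) = -2946/4144 = -2946*1/4144 = -1473/2072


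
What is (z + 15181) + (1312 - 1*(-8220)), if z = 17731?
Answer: 42444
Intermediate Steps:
(z + 15181) + (1312 - 1*(-8220)) = (17731 + 15181) + (1312 - 1*(-8220)) = 32912 + (1312 + 8220) = 32912 + 9532 = 42444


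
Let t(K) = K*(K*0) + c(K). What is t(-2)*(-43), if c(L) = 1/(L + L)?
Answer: 43/4 ≈ 10.750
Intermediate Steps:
c(L) = 1/(2*L)
t(K) = 1/(2*K) (t(K) = K*(K*0) + 1/(2*K) = K*0 + 1/(2*K) = 0 + 1/(2*K) = 1/(2*K))
t(-2)*(-43) = ((½)/(-2))*(-43) = ((½)*(-½))*(-43) = -¼*(-43) = 43/4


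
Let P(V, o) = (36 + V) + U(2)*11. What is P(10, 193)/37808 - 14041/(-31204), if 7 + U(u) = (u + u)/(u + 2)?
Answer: 16569939/36867526 ≈ 0.44945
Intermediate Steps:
U(u) = -7 + 2*u/(2 + u) (U(u) = -7 + (u + u)/(u + 2) = -7 + (2*u)/(2 + u) = -7 + 2*u/(2 + u))
P(V, o) = -30 + V (P(V, o) = (36 + V) + ((-14 - 5*2)/(2 + 2))*11 = (36 + V) + ((-14 - 10)/4)*11 = (36 + V) + ((¼)*(-24))*11 = (36 + V) - 6*11 = (36 + V) - 66 = -30 + V)
P(10, 193)/37808 - 14041/(-31204) = (-30 + 10)/37808 - 14041/(-31204) = -20*1/37808 - 14041*(-1/31204) = -5/9452 + 14041/31204 = 16569939/36867526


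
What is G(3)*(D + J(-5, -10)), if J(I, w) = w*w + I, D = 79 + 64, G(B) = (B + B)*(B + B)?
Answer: 8568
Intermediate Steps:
G(B) = 4*B² (G(B) = (2*B)*(2*B) = 4*B²)
D = 143
J(I, w) = I + w² (J(I, w) = w² + I = I + w²)
G(3)*(D + J(-5, -10)) = (4*3²)*(143 + (-5 + (-10)²)) = (4*9)*(143 + (-5 + 100)) = 36*(143 + 95) = 36*238 = 8568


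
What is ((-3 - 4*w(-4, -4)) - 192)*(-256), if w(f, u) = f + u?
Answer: 41728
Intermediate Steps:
((-3 - 4*w(-4, -4)) - 192)*(-256) = ((-3 - 4*(-4 - 4)) - 192)*(-256) = ((-3 - 4*(-8)) - 192)*(-256) = ((-3 + 32) - 192)*(-256) = (29 - 192)*(-256) = -163*(-256) = 41728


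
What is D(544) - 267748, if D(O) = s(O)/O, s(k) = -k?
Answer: -267749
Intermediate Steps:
D(O) = -1 (D(O) = (-O)/O = -1)
D(544) - 267748 = -1 - 267748 = -267749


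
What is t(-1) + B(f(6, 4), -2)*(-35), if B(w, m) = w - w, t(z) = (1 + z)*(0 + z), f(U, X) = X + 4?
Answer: 0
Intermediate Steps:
f(U, X) = 4 + X
t(z) = z*(1 + z) (t(z) = (1 + z)*z = z*(1 + z))
B(w, m) = 0
t(-1) + B(f(6, 4), -2)*(-35) = -(1 - 1) + 0*(-35) = -1*0 + 0 = 0 + 0 = 0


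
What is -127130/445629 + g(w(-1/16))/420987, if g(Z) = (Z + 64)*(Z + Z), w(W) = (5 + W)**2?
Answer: -563607302905985/2049136130162688 ≈ -0.27505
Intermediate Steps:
g(Z) = 2*Z*(64 + Z) (g(Z) = (64 + Z)*(2*Z) = 2*Z*(64 + Z))
-127130/445629 + g(w(-1/16))/420987 = -127130/445629 + (2*(5 - 1/16)**2*(64 + (5 - 1/16)**2))/420987 = -127130*1/445629 + (2*(5 - 1*1/16)**2*(64 + (5 - 1*1/16)**2))*(1/420987) = -127130/445629 + (2*(5 - 1/16)**2*(64 + (5 - 1/16)**2))*(1/420987) = -127130/445629 + (2*(79/16)**2*(64 + (79/16)**2))*(1/420987) = -127130/445629 + (2*(6241/256)*(64 + 6241/256))*(1/420987) = -127130/445629 + (2*(6241/256)*(22625/256))*(1/420987) = -127130/445629 + (141202625/32768)*(1/420987) = -127130/445629 + 141202625/13794902016 = -563607302905985/2049136130162688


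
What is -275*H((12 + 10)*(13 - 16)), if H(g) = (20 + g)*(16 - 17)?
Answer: -12650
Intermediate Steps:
H(g) = -20 - g (H(g) = (20 + g)*(-1) = -20 - g)
-275*H((12 + 10)*(13 - 16)) = -275*(-20 - (12 + 10)*(13 - 16)) = -275*(-20 - 22*(-3)) = -275*(-20 - 1*(-66)) = -275*(-20 + 66) = -275*46 = -12650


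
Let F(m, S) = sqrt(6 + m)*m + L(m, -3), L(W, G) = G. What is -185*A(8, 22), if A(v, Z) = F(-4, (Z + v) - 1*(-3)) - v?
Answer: 2035 + 740*sqrt(2) ≈ 3081.5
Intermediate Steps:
F(m, S) = -3 + m*sqrt(6 + m) (F(m, S) = sqrt(6 + m)*m - 3 = m*sqrt(6 + m) - 3 = -3 + m*sqrt(6 + m))
A(v, Z) = -3 - v - 4*sqrt(2) (A(v, Z) = (-3 - 4*sqrt(6 - 4)) - v = (-3 - 4*sqrt(2)) - v = -3 - v - 4*sqrt(2))
-185*A(8, 22) = -185*(-3 - 1*8 - 4*sqrt(2)) = -185*(-3 - 8 - 4*sqrt(2)) = -185*(-11 - 4*sqrt(2)) = 2035 + 740*sqrt(2)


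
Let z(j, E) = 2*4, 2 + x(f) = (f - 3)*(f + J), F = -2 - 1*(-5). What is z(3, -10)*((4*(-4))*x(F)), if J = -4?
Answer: 256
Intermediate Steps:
F = 3 (F = -2 + 5 = 3)
x(f) = -2 + (-4 + f)*(-3 + f) (x(f) = -2 + (f - 3)*(f - 4) = -2 + (-3 + f)*(-4 + f) = -2 + (-4 + f)*(-3 + f))
z(j, E) = 8
z(3, -10)*((4*(-4))*x(F)) = 8*((4*(-4))*(10 + 3² - 7*3)) = 8*(-16*(10 + 9 - 21)) = 8*(-16*(-2)) = 8*32 = 256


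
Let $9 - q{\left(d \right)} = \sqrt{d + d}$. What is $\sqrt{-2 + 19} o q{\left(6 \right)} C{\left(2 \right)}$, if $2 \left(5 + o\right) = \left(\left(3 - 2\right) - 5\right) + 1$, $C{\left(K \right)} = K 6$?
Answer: $- 702 \sqrt{17} + 156 \sqrt{51} \approx -1780.4$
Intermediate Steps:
$C{\left(K \right)} = 6 K$
$q{\left(d \right)} = 9 - \sqrt{2} \sqrt{d}$ ($q{\left(d \right)} = 9 - \sqrt{d + d} = 9 - \sqrt{2 d} = 9 - \sqrt{2} \sqrt{d}$)
$o = - \frac{13}{2}$ ($o = -5 + \frac{\left(\left(3 - 2\right) - 5\right) + 1}{2} = -5 + \frac{\left(1 - 5\right) + 1}{2} = -5 + \frac{-4 + 1}{2} = -5 + \frac{1}{2} \left(-3\right) = -5 - \frac{3}{2} = - \frac{13}{2} \approx -6.5$)
$\sqrt{-2 + 19} o q{\left(6 \right)} C{\left(2 \right)} = \sqrt{-2 + 19} - \frac{13 \left(9 - \sqrt{2} \sqrt{6}\right)}{2} \cdot 6 \cdot 2 = \sqrt{17} - \frac{13 \left(9 - 2 \sqrt{3}\right)}{2} \cdot 12 = \sqrt{17} \left(- \frac{117}{2} + 13 \sqrt{3}\right) 12 = \sqrt{17} \left(-702 + 156 \sqrt{3}\right)$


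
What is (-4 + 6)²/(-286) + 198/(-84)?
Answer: -4747/2002 ≈ -2.3711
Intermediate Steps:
(-4 + 6)²/(-286) + 198/(-84) = 2²*(-1/286) + 198*(-1/84) = 4*(-1/286) - 33/14 = -2/143 - 33/14 = -4747/2002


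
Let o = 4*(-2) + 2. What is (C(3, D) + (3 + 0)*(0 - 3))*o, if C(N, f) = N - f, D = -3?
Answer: 18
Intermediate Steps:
o = -6 (o = -8 + 2 = -6)
(C(3, D) + (3 + 0)*(0 - 3))*o = ((3 - 1*(-3)) + (3 + 0)*(0 - 3))*(-6) = ((3 + 3) + 3*(-3))*(-6) = (6 - 9)*(-6) = -3*(-6) = 18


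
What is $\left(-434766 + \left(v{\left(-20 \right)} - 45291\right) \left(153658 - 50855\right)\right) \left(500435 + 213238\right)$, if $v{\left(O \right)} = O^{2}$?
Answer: $-3293860842539847$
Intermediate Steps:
$\left(-434766 + \left(v{\left(-20 \right)} - 45291\right) \left(153658 - 50855\right)\right) \left(500435 + 213238\right) = \left(-434766 + \left(\left(-20\right)^{2} - 45291\right) \left(153658 - 50855\right)\right) \left(500435 + 213238\right) = \left(-434766 + \left(400 - 45291\right) 102803\right) 713673 = \left(-434766 - 4614929473\right) 713673 = \left(-4615364239\right) 713673 = -3293860842539847$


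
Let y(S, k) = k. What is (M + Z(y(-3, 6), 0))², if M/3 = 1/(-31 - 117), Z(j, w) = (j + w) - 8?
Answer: 89401/21904 ≈ 4.0815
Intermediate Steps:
Z(j, w) = -8 + j + w
M = -3/148 (M = 3/(-31 - 117) = 3/(-148) = 3*(-1/148) = -3/148 ≈ -0.020270)
(M + Z(y(-3, 6), 0))² = (-3/148 + (-8 + 6 + 0))² = (-3/148 - 2)² = (-299/148)² = 89401/21904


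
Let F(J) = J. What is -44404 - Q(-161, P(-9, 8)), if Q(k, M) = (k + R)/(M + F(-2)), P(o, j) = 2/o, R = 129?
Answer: -222092/5 ≈ -44418.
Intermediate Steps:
Q(k, M) = (129 + k)/(-2 + M) (Q(k, M) = (k + 129)/(M - 2) = (129 + k)/(-2 + M))
-44404 - Q(-161, P(-9, 8)) = -44404 - (129 - 161)/(-2 + 2/(-9)) = -44404 - (-32)/(-2 + 2*(-1/9)) = -44404 - (-32)/(-2 - 2/9) = -44404 - (-32)/(-20/9) = -44404 - (-9)*(-32)/20 = -44404 - 1*72/5 = -44404 - 72/5 = -222092/5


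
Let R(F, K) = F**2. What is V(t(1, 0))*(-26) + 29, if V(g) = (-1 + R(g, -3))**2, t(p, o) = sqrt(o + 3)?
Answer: -75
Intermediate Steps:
t(p, o) = sqrt(3 + o)
V(g) = (-1 + g**2)**2
V(t(1, 0))*(-26) + 29 = (-1 + (sqrt(3 + 0))**2)**2*(-26) + 29 = (-1 + (sqrt(3))**2)**2*(-26) + 29 = (-1 + 3)**2*(-26) + 29 = 2**2*(-26) + 29 = 4*(-26) + 29 = -104 + 29 = -75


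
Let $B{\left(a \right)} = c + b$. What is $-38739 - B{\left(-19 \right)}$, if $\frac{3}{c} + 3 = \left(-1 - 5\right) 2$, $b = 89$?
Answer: $- \frac{194139}{5} \approx -38828.0$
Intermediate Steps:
$c = - \frac{1}{5}$ ($c = \frac{3}{-3 + \left(-1 - 5\right) 2} = \frac{3}{-3 - 12} = \frac{3}{-15} = 3 \left(- \frac{1}{15}\right) = - \frac{1}{5} \approx -0.2$)
$B{\left(a \right)} = \frac{444}{5}$ ($B{\left(a \right)} = - \frac{1}{5} + 89 = \frac{444}{5}$)
$-38739 - B{\left(-19 \right)} = -38739 - \frac{444}{5} = - \frac{194139}{5}$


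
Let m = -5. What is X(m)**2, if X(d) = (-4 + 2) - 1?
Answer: 9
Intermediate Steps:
X(d) = -3 (X(d) = -2 - 1 = -3)
X(m)**2 = (-3)**2 = 9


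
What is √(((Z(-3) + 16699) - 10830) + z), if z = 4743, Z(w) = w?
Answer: 103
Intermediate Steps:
√(((Z(-3) + 16699) - 10830) + z) = √(((-3 + 16699) - 10830) + 4743) = √((16696 - 10830) + 4743) = √(5866 + 4743) = √10609 = 103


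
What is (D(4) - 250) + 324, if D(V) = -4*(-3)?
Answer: 86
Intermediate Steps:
D(V) = 12
(D(4) - 250) + 324 = (12 - 250) + 324 = -238 + 324 = 86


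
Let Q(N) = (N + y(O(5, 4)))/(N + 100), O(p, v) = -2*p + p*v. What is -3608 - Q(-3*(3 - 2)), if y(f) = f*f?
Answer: -3609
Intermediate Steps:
y(f) = f²
Q(N) = 1 (Q(N) = (N + (5*(-2 + 4))²)/(N + 100) = (N + (5*2)²)/(100 + N) = (N + 10²)/(100 + N) = (N + 100)/(100 + N) = (100 + N)/(100 + N) = 1)
-3608 - Q(-3*(3 - 2)) = -3608 - 1*1 = -3608 - 1 = -3609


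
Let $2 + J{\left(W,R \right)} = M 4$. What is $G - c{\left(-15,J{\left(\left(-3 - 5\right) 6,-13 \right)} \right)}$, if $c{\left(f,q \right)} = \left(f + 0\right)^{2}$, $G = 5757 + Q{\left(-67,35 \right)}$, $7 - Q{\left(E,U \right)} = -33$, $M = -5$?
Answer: $5572$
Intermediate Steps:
$Q{\left(E,U \right)} = 40$ ($Q{\left(E,U \right)} = 7 - -33 = 7 + 33 = 40$)
$J{\left(W,R \right)} = -22$ ($J{\left(W,R \right)} = -2 - 20 = -22$)
$G = 5797$ ($G = 5757 + 40 = 5797$)
$c{\left(f,q \right)} = f^{2}$
$G - c{\left(-15,J{\left(\left(-3 - 5\right) 6,-13 \right)} \right)} = 5797 - \left(-15\right)^{2} = 5797 - 225 = 5572$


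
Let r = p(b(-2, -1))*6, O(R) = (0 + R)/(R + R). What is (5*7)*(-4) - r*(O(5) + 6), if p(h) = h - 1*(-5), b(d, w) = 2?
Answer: -413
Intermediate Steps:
p(h) = 5 + h (p(h) = h + 5 = 5 + h)
O(R) = 1/2 (O(R) = R/((2*R)) = R*(1/(2*R)) = 1/2)
r = 42 (r = (5 + 2)*6 = 7*6 = 42)
(5*7)*(-4) - r*(O(5) + 6) = (5*7)*(-4) - 42*(1/2 + 6) = 35*(-4) - 42*13/2 = -140 - 1*273 = -140 - 273 = -413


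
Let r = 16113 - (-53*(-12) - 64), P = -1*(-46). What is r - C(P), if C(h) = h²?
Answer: 13425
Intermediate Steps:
P = 46
r = 15541 (r = 16113 - (636 - 64) = 16113 - 1*572 = 16113 - 572 = 15541)
r - C(P) = 15541 - 1*46² = 15541 - 1*2116 = 15541 - 2116 = 13425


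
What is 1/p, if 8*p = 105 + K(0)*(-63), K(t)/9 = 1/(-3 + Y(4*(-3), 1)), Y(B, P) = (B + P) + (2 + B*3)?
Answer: 128/1869 ≈ 0.068486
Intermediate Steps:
Y(B, P) = 2 + P + 4*B (Y(B, P) = (B + P) + (2 + 3*B) = 2 + P + 4*B)
K(t) = -3/16 (K(t) = 9/(-3 + (2 + 1 + 4*(4*(-3)))) = 9/(-3 + (2 + 1 + 4*(-12))) = 9/(-3 + (2 + 1 - 48)) = 9/(-3 - 45) = 9/(-48) = 9*(-1/48) = -3/16)
p = 1869/128 (p = (105 - 3/16*(-63))/8 = (105 + 189/16)/8 = (1/8)*(1869/16) = 1869/128 ≈ 14.602)
1/p = 1/(1869/128) = 128/1869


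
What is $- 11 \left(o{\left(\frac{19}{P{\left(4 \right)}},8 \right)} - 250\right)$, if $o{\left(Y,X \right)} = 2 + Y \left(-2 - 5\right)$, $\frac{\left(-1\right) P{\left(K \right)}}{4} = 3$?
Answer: $\frac{31273}{12} \approx 2606.1$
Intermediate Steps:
$P{\left(K \right)} = -12$ ($P{\left(K \right)} = \left(-4\right) 3 = -12$)
$o{\left(Y,X \right)} = 2 - 7 Y$ ($o{\left(Y,X \right)} = 2 + Y \left(-7\right) = 2 - 7 Y$)
$- 11 \left(o{\left(\frac{19}{P{\left(4 \right)}},8 \right)} - 250\right) = - 11 \left(\left(2 - 7 \frac{19}{-12}\right) - 250\right) = - 11 \left(\left(2 - 7 \cdot 19 \left(- \frac{1}{12}\right)\right) - 250\right) = - 11 \left(\left(2 - - \frac{133}{12}\right) - 250\right) = - 11 \left(\left(2 + \frac{133}{12}\right) - 250\right) = - 11 \left(\frac{157}{12} - 250\right) = \left(-11\right) \left(- \frac{2843}{12}\right) = \frac{31273}{12}$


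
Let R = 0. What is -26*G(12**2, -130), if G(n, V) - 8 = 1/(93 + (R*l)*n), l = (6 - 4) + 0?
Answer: -19370/93 ≈ -208.28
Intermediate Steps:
l = 2 (l = 2 + 0 = 2)
G(n, V) = 745/93 (G(n, V) = 8 + 1/(93 + (0*2)*n) = 8 + 1/(93 + 0*n) = 8 + 1/(93 + 0) = 8 + 1/93 = 745/93)
-26*G(12**2, -130) = -26*745/93 = -19370/93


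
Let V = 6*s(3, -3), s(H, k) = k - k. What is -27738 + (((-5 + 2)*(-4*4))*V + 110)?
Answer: -27628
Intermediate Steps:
s(H, k) = 0
V = 0 (V = 6*0 = 0)
-27738 + (((-5 + 2)*(-4*4))*V + 110) = -27738 + (((-5 + 2)*(-4*4))*0 + 110) = -27738 + (-3*(-16)*0 + 110) = -27738 + (48*0 + 110) = -27738 + (0 + 110) = -27738 + 110 = -27628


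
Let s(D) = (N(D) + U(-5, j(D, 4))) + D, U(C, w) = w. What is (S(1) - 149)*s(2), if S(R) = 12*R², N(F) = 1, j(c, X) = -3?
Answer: 0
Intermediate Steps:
s(D) = -2 + D (s(D) = (1 - 3) + D = -2 + D)
(S(1) - 149)*s(2) = (12*1² - 149)*(-2 + 2) = (12*1 - 149)*0 = (12 - 149)*0 = -137*0 = 0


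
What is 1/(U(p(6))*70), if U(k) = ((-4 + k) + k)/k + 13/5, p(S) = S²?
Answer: 9/2828 ≈ 0.0031825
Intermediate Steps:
U(k) = 13/5 + (-4 + 2*k)/k (U(k) = (-4 + 2*k)/k + 13*(⅕) = (-4 + 2*k)/k + 13/5 = 13/5 + (-4 + 2*k)/k)
1/(U(p(6))*70) = 1/((23/5 - 4/(6²))*70) = 1/((23/5 - 4/36)*70) = 1/((23/5 - 4*1/36)*70) = 1/((23/5 - ⅑)*70) = 1/((202/45)*70) = 1/(2828/9) = 9/2828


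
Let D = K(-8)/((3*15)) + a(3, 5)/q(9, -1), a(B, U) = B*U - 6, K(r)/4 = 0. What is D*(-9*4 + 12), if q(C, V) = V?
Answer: 216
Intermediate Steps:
K(r) = 0 (K(r) = 4*0 = 0)
a(B, U) = -6 + B*U
D = -9 (D = 0/((3*15)) + (-6 + 3*5)/(-1) = 0/45 + (-6 + 15)*(-1) = 0*(1/45) + 9*(-1) = 0 - 9 = -9)
D*(-9*4 + 12) = -9*(-9*4 + 12) = -9*(-36 + 12) = -9*(-24) = 216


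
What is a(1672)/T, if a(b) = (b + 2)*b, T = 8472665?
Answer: 2798928/8472665 ≈ 0.33035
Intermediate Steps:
a(b) = b*(2 + b) (a(b) = (2 + b)*b = b*(2 + b))
a(1672)/T = (1672*(2 + 1672))/8472665 = (1672*1674)*(1/8472665) = 2798928*(1/8472665) = 2798928/8472665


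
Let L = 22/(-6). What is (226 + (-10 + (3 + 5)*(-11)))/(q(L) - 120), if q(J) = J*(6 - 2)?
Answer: -96/101 ≈ -0.95049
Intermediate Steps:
L = -11/3 (L = 22*(-⅙) = -11/3 ≈ -3.6667)
q(J) = 4*J (q(J) = J*4 = 4*J)
(226 + (-10 + (3 + 5)*(-11)))/(q(L) - 120) = (226 + (-10 + (3 + 5)*(-11)))/(4*(-11/3) - 120) = (226 + (-10 + 8*(-11)))/(-44/3 - 120) = (226 + (-10 - 88))/(-404/3) = (226 - 98)*(-3/404) = 128*(-3/404) = -96/101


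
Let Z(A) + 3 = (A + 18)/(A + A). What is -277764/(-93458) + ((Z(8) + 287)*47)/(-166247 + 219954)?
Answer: 64689945547/20077395224 ≈ 3.2220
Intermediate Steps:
Z(A) = -3 + (18 + A)/(2*A) (Z(A) = -3 + (A + 18)/(A + A) = -3 + (18 + A)/((2*A)) = -3 + (18 + A)*(1/(2*A)) = -3 + (18 + A)/(2*A))
-277764/(-93458) + ((Z(8) + 287)*47)/(-166247 + 219954) = -277764/(-93458) + (((-5/2 + 9/8) + 287)*47)/(-166247 + 219954) = -277764*(-1/93458) + (((-5/2 + 9*(⅛)) + 287)*47)/53707 = 138882/46729 + (((-5/2 + 9/8) + 287)*47)*(1/53707) = 138882/46729 + ((-11/8 + 287)*47)*(1/53707) = 138882/46729 + ((2285/8)*47)*(1/53707) = 138882/46729 + (107395/8)*(1/53707) = 138882/46729 + 107395/429656 = 64689945547/20077395224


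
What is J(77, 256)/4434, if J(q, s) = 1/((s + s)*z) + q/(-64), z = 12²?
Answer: -88703/326909952 ≈ -0.00027134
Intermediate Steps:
z = 144
J(q, s) = -q/64 + 1/(288*s) (J(q, s) = 1/((s + s)*144) + q/(-64) = (1/144)/(2*s) + q*(-1/64) = (1/(2*s))*(1/144) - q/64 = 1/(288*s) - q/64 = -q/64 + 1/(288*s))
J(77, 256)/4434 = (-1/64*77 + (1/288)/256)/4434 = (-77/64 + (1/288)*(1/256))*(1/4434) = (-77/64 + 1/73728)*(1/4434) = -88703/73728*1/4434 = -88703/326909952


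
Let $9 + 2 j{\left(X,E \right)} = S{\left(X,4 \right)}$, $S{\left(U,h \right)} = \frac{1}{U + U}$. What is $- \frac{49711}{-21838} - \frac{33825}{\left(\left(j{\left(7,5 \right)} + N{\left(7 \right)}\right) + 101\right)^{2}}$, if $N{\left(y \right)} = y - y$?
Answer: $- \frac{71972866267}{53184330714} \approx -1.3533$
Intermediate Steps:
$S{\left(U,h \right)} = \frac{1}{2 U}$
$N{\left(y \right)} = 0$
$j{\left(X,E \right)} = - \frac{9}{2} + \frac{1}{4 X}$ ($j{\left(X,E \right)} = - \frac{9}{2} + \frac{\frac{1}{2} \frac{1}{X}}{2} = - \frac{9}{2} + \frac{1}{4 X}$)
$- \frac{49711}{-21838} - \frac{33825}{\left(\left(j{\left(7,5 \right)} + N{\left(7 \right)}\right) + 101\right)^{2}} = - \frac{49711}{-21838} - \frac{33825}{\left(\left(\frac{1 - 126}{4 \cdot 7} + 0\right) + 101\right)^{2}} = \left(-49711\right) \left(- \frac{1}{21838}\right) - \frac{33825}{\left(\left(\frac{1}{4} \cdot \frac{1}{7} \left(1 - 126\right) + 0\right) + 101\right)^{2}} = \frac{49711}{21838} - \frac{33825}{\left(\left(\frac{1}{4} \cdot \frac{1}{7} \left(-125\right) + 0\right) + 101\right)^{2}} = \frac{49711}{21838} - \frac{33825}{\left(\left(- \frac{125}{28} + 0\right) + 101\right)^{2}} = \frac{49711}{21838} - \frac{33825}{\left(- \frac{125}{28} + 101\right)^{2}} = \frac{49711}{21838} - \frac{33825}{\left(\frac{2703}{28}\right)^{2}} = \frac{49711}{21838} - \frac{33825}{\frac{7306209}{784}} = \frac{49711}{21838} - \frac{8839600}{2435403} = - \frac{71972866267}{53184330714}$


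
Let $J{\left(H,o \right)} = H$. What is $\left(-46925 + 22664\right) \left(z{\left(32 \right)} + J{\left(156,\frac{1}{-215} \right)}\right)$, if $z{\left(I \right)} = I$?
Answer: $-4561068$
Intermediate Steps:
$\left(-46925 + 22664\right) \left(z{\left(32 \right)} + J{\left(156,\frac{1}{-215} \right)}\right) = \left(-46925 + 22664\right) \left(32 + 156\right) = \left(-24261\right) 188 = -4561068$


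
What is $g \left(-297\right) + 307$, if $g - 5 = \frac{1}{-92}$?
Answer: $- \frac{108079}{92} \approx -1174.8$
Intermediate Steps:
$g = \frac{459}{92}$ ($g = 5 + \frac{1}{-92} = 5 - \frac{1}{92} = \frac{459}{92} \approx 4.9891$)
$g \left(-297\right) + 307 = \frac{459}{92} \left(-297\right) + 307 = - \frac{136323}{92} + 307 = - \frac{108079}{92}$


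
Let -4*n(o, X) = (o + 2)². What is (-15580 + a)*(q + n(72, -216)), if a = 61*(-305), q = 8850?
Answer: -255737985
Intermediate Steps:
n(o, X) = -(2 + o)²/4 (n(o, X) = -(o + 2)²/4 = -(2 + o)²/4)
a = -18605
(-15580 + a)*(q + n(72, -216)) = (-15580 - 18605)*(8850 - (2 + 72)²/4) = -34185*(8850 - ¼*74²) = -34185*(8850 - ¼*5476) = -34185*(8850 - 1369) = -34185*7481 = -255737985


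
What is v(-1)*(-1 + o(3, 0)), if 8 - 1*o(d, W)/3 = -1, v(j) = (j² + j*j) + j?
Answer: 26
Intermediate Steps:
v(j) = j + 2*j² (v(j) = (j² + j²) + j = 2*j² + j = j + 2*j²)
o(d, W) = 27 (o(d, W) = 24 - 3*(-1) = 24 + 3 = 27)
v(-1)*(-1 + o(3, 0)) = (-(1 + 2*(-1)))*(-1 + 27) = -(1 - 2)*26 = -1*(-1)*26 = 1*26 = 26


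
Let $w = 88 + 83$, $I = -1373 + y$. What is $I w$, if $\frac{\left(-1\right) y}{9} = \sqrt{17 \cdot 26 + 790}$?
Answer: $-234783 - 6156 \sqrt{77} \approx -2.888 \cdot 10^{5}$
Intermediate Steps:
$y = - 36 \sqrt{77}$ ($y = - 9 \sqrt{17 \cdot 26 + 790} = - 9 \sqrt{442 + 790} = - 9 \sqrt{1232} = - 9 \cdot 4 \sqrt{77} = - 36 \sqrt{77} \approx -315.9$)
$I = -1373 - 36 \sqrt{77} \approx -1688.9$
$w = 171$
$I w = \left(-1373 - 36 \sqrt{77}\right) 171 = -234783 - 6156 \sqrt{77}$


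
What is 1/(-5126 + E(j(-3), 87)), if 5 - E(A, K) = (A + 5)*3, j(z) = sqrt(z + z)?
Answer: I/(3*(sqrt(6) - 1712*I)) ≈ -0.0001947 + 2.7858e-7*I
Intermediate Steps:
j(z) = sqrt(2)*sqrt(z) (j(z) = sqrt(2*z) = sqrt(2)*sqrt(z))
E(A, K) = -10 - 3*A (E(A, K) = 5 - (A + 5)*3 = 5 - (5 + A)*3 = 5 - (15 + 3*A) = 5 + (-15 - 3*A) = -10 - 3*A)
1/(-5126 + E(j(-3), 87)) = 1/(-5126 + (-10 - 3*sqrt(2)*sqrt(-3))) = 1/(-5126 + (-10 - 3*sqrt(2)*I*sqrt(3))) = 1/(-5126 + (-10 - 3*I*sqrt(6))) = 1/(-5136 - 3*I*sqrt(6))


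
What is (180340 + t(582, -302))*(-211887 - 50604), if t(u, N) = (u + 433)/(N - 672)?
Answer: -46106582211195/974 ≈ -4.7337e+10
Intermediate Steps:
t(u, N) = (433 + u)/(-672 + N)
(180340 + t(582, -302))*(-211887 - 50604) = (180340 + (433 + 582)/(-672 - 302))*(-211887 - 50604) = (180340 + 1015/(-974))*(-262491) = (180340 - 1/974*1015)*(-262491) = (180340 - 1015/974)*(-262491) = (175650145/974)*(-262491) = -46106582211195/974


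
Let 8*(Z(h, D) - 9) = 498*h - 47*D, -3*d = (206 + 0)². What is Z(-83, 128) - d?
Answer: 98827/12 ≈ 8235.6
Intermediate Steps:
d = -42436/3 (d = -(206 + 0)²/3 = -⅓*206² = -⅓*42436 = -42436/3 ≈ -14145.)
Z(h, D) = 9 - 47*D/8 + 249*h/4 (Z(h, D) = 9 + (498*h - 47*D)/8 = 9 + (-47*D + 498*h)/8 = 9 + (-47*D/8 + 249*h/4) = 9 - 47*D/8 + 249*h/4)
Z(-83, 128) - d = (9 - 47/8*128 + (249/4)*(-83)) - 1*(-42436/3) = (9 - 752 - 20667/4) + 42436/3 = -23639/4 + 42436/3 = 98827/12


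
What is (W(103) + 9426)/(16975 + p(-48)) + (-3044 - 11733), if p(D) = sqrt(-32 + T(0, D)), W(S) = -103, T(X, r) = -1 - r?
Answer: -851568661209/57630122 - 9323*sqrt(15)/288150610 ≈ -14776.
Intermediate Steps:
p(D) = sqrt(-33 - D) (p(D) = sqrt(-32 + (-1 - D)) = sqrt(-33 - D))
(W(103) + 9426)/(16975 + p(-48)) + (-3044 - 11733) = (-103 + 9426)/(16975 + sqrt(-33 - 1*(-48))) + (-3044 - 11733) = 9323/(16975 + sqrt(-33 + 48)) - 14777 = 9323/(16975 + sqrt(15)) - 14777 = -14777 + 9323/(16975 + sqrt(15))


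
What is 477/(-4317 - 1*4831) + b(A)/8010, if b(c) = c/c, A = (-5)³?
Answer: -1905811/36637740 ≈ -0.052018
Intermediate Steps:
A = -125
b(c) = 1
477/(-4317 - 1*4831) + b(A)/8010 = 477/(-4317 - 1*4831) + 1/8010 = 477/(-4317 - 4831) + 1*(1/8010) = 477/(-9148) + 1/8010 = 477*(-1/9148) + 1/8010 = -477/9148 + 1/8010 = -1905811/36637740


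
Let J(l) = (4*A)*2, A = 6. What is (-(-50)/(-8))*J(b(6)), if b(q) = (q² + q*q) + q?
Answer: -300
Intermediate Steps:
b(q) = q + 2*q² (b(q) = (q² + q²) + q = 2*q² + q = q + 2*q²)
J(l) = 48 (J(l) = (4*6)*2 = 24*2 = 48)
(-(-50)/(-8))*J(b(6)) = -(-50)/(-8)*48 = -(-50)*(-1)/8*48 = -5*5/4*48 = -25/4*48 = -300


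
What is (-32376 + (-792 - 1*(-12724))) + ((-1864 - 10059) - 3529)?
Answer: -35896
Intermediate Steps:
(-32376 + (-792 - 1*(-12724))) + ((-1864 - 10059) - 3529) = (-32376 + (-792 + 12724)) + (-11923 - 3529) = (-32376 + 11932) - 15452 = -20444 - 15452 = -35896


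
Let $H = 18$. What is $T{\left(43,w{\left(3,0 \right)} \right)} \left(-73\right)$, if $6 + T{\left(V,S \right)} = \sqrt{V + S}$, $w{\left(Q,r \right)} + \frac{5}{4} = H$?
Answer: $438 - \frac{73 \sqrt{239}}{2} \approx -126.28$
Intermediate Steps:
$w{\left(Q,r \right)} = \frac{67}{4}$ ($w{\left(Q,r \right)} = - \frac{5}{4} + 18 = \frac{67}{4}$)
$T{\left(V,S \right)} = -6 + \sqrt{S + V}$ ($T{\left(V,S \right)} = -6 + \sqrt{V + S} = -6 + \sqrt{S + V}$)
$T{\left(43,w{\left(3,0 \right)} \right)} \left(-73\right) = \left(-6 + \sqrt{\frac{67}{4} + 43}\right) \left(-73\right) = \left(-6 + \sqrt{\frac{239}{4}}\right) \left(-73\right) = \left(-6 + \frac{\sqrt{239}}{2}\right) \left(-73\right) = 438 - \frac{73 \sqrt{239}}{2}$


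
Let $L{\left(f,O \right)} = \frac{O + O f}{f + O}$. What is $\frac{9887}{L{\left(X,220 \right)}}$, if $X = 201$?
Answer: $\frac{4162427}{44440} \approx 93.664$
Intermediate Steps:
$L{\left(f,O \right)} = \frac{O + O f}{O + f}$
$\frac{9887}{L{\left(X,220 \right)}} = \frac{9887}{220 \frac{1}{220 + 201} \left(1 + 201\right)} = \frac{9887}{220 \cdot \frac{1}{421} \cdot 202} = \frac{9887}{\frac{44440}{421}} = 9887 \cdot \frac{421}{44440} = \frac{4162427}{44440}$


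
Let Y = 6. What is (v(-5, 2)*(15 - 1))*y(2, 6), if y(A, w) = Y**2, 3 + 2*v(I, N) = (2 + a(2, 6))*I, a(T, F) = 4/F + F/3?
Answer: -6636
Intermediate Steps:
a(T, F) = 4/F + F/3 (a(T, F) = 4/F + F*(1/3) = 4/F + F/3)
v(I, N) = -3/2 + 7*I/3 (v(I, N) = -3/2 + ((2 + (4/6 + (1/3)*6))*I)/2 = -3/2 + ((2 + (4*(1/6) + 2))*I)/2 = -3/2 + ((2 + (2/3 + 2))*I)/2 = -3/2 + ((2 + 8/3)*I)/2 = -3/2 + (14*I/3)/2 = -3/2 + 7*I/3)
y(A, w) = 36 (y(A, w) = 6**2 = 36)
(v(-5, 2)*(15 - 1))*y(2, 6) = ((-3/2 + (7/3)*(-5))*(15 - 1))*36 = ((-3/2 - 35/3)*14)*36 = -79/6*14*36 = -553/3*36 = -6636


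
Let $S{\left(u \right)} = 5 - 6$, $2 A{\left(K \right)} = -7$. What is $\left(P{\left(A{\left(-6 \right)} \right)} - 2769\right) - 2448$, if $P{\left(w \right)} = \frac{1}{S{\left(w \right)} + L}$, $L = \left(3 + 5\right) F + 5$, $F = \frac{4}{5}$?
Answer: $- \frac{271279}{52} \approx -5216.9$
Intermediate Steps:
$A{\left(K \right)} = - \frac{7}{2}$ ($A{\left(K \right)} = \frac{1}{2} \left(-7\right) = - \frac{7}{2}$)
$F = \frac{4}{5}$ ($F = 4 \cdot \frac{1}{5} = \frac{4}{5} \approx 0.8$)
$S{\left(u \right)} = -1$ ($S{\left(u \right)} = 5 - 6 = -1$)
$L = \frac{57}{5}$ ($L = \left(3 + 5\right) \frac{4}{5} + 5 = 8 \cdot \frac{4}{5} + 5 = \frac{32}{5} + 5 = \frac{57}{5} \approx 11.4$)
$P{\left(w \right)} = \frac{5}{52}$ ($P{\left(w \right)} = \frac{1}{-1 + \frac{57}{5}} = \frac{1}{\frac{52}{5}} = \frac{5}{52}$)
$\left(P{\left(A{\left(-6 \right)} \right)} - 2769\right) - 2448 = \left(\frac{5}{52} - 2769\right) - 2448 = - \frac{143983}{52} - 2448 = - \frac{271279}{52}$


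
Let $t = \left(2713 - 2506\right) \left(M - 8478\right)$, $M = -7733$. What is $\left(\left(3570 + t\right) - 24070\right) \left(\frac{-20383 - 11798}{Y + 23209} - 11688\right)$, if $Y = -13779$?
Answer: $\frac{372223585149717}{9430} \approx 3.9472 \cdot 10^{10}$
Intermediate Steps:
$t = -3355677$ ($t = \left(2713 - 2506\right) \left(-7733 - 8478\right) = 207 \left(-16211\right) = -3355677$)
$\left(\left(3570 + t\right) - 24070\right) \left(\frac{-20383 - 11798}{Y + 23209} - 11688\right) = \left(\left(3570 - 3355677\right) - 24070\right) \left(\frac{-20383 - 11798}{-13779 + 23209} - 11688\right) = \left(-3352107 - 24070\right) \left(- \frac{32181}{9430} - 11688\right) = - 3376177 \left(\left(-32181\right) \frac{1}{9430} - 11688\right) = - 3376177 \left(- \frac{32181}{9430} - 11688\right) = \left(-3376177\right) \left(- \frac{110250021}{9430}\right) = \frac{372223585149717}{9430}$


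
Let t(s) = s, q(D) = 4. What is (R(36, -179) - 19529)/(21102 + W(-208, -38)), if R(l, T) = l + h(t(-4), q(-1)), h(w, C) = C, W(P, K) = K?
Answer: -19489/21064 ≈ -0.92523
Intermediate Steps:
R(l, T) = 4 + l (R(l, T) = l + 4 = 4 + l)
(R(36, -179) - 19529)/(21102 + W(-208, -38)) = ((4 + 36) - 19529)/(21102 - 38) = (40 - 19529)/21064 = -19489*1/21064 = -19489/21064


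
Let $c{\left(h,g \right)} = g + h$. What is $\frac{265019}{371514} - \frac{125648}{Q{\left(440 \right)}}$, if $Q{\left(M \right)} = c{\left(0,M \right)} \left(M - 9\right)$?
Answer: $\frac{40661501}{800612670} \approx 0.050788$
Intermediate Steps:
$Q{\left(M \right)} = M \left(-9 + M\right)$ ($Q{\left(M \right)} = \left(M + 0\right) \left(M - 9\right) = M \left(-9 + M\right)$)
$\frac{265019}{371514} - \frac{125648}{Q{\left(440 \right)}} = \frac{265019}{371514} - \frac{125648}{440 \left(-9 + 440\right)} = 265019 \cdot \frac{1}{371514} - \frac{125648}{440 \cdot 431} = \frac{265019}{371514} - \frac{125648}{189640} = \frac{265019}{371514} - \frac{15706}{23705} = \frac{40661501}{800612670}$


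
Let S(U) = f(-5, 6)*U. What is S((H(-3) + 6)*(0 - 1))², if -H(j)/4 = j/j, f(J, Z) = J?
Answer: 100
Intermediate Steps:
H(j) = -4 (H(j) = -4*j/j = -4*1 = -4)
S(U) = -5*U
S((H(-3) + 6)*(0 - 1))² = (-5*(-4 + 6)*(0 - 1))² = (-10*(-1))² = (-5*(-2))² = 10² = 100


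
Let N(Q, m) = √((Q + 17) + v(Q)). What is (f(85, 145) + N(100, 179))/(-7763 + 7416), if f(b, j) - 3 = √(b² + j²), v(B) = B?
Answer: -3/347 - 5*√1130/347 - √217/347 ≈ -0.53547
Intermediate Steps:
N(Q, m) = √(17 + 2*Q) (N(Q, m) = √((Q + 17) + Q) = √((17 + Q) + Q) = √(17 + 2*Q))
f(b, j) = 3 + √(b² + j²)
(f(85, 145) + N(100, 179))/(-7763 + 7416) = ((3 + √(85² + 145²)) + √(17 + 2*100))/(-7763 + 7416) = ((3 + √(7225 + 21025)) + √(17 + 200))/(-347) = ((3 + √28250) + √217)*(-1/347) = ((3 + 5*√1130) + √217)*(-1/347) = (3 + √217 + 5*√1130)*(-1/347) = -3/347 - 5*√1130/347 - √217/347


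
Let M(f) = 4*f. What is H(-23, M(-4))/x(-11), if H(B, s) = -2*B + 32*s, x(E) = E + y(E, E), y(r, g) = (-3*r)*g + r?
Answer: 466/385 ≈ 1.2104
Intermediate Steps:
y(r, g) = r - 3*g*r (y(r, g) = -3*g*r + r = r - 3*g*r)
x(E) = E + E*(1 - 3*E)
H(-23, M(-4))/x(-11) = (-2*(-23) + 32*(4*(-4)))/((-11*(2 - 3*(-11)))) = (46 + 32*(-16))/((-11*(2 + 33))) = (46 - 512)/((-11*35)) = -466/(-385) = -466*(-1/385) = 466/385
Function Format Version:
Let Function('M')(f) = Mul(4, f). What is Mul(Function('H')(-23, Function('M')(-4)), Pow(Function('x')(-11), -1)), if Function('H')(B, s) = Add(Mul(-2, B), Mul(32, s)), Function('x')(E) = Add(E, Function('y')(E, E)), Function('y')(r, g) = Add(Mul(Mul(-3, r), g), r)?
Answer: Rational(466, 385) ≈ 1.2104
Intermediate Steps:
Function('y')(r, g) = Add(r, Mul(-3, g, r)) (Function('y')(r, g) = Add(Mul(-3, g, r), r) = Add(r, Mul(-3, g, r)))
Function('x')(E) = Add(E, Mul(E, Add(1, Mul(-3, E))))
Mul(Function('H')(-23, Function('M')(-4)), Pow(Function('x')(-11), -1)) = Mul(Add(Mul(-2, -23), Mul(32, Mul(4, -4))), Pow(Mul(-11, Add(2, Mul(-3, -11))), -1)) = Mul(Add(46, Mul(32, -16)), Pow(Mul(-11, Add(2, 33)), -1)) = Mul(Add(46, -512), Pow(Mul(-11, 35), -1)) = Mul(-466, Pow(-385, -1)) = Mul(-466, Rational(-1, 385)) = Rational(466, 385)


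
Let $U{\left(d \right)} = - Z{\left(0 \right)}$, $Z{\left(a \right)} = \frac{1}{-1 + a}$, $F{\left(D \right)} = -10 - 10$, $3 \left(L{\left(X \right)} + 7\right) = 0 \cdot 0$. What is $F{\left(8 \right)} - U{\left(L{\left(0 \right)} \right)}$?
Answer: $-21$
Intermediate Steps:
$L{\left(X \right)} = -7$ ($L{\left(X \right)} = -7 + \frac{0 \cdot 0}{3} = -7 + \frac{1}{3} \cdot 0 = -7 + 0 = -7$)
$F{\left(D \right)} = -20$ ($F{\left(D \right)} = -10 - 10 = -20$)
$U{\left(d \right)} = 1$ ($U{\left(d \right)} = - \frac{1}{-1 + 0} = - \frac{1}{-1} = \left(-1\right) \left(-1\right) = 1$)
$F{\left(8 \right)} - U{\left(L{\left(0 \right)} \right)} = -20 - 1 = -21$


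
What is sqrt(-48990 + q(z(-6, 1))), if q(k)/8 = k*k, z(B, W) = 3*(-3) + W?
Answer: I*sqrt(48478) ≈ 220.18*I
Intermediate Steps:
z(B, W) = -9 + W
q(k) = 8*k**2 (q(k) = 8*(k*k) = 8*k**2)
sqrt(-48990 + q(z(-6, 1))) = sqrt(-48990 + 8*(-9 + 1)**2) = sqrt(-48990 + 8*(-8)**2) = sqrt(-48990 + 8*64) = sqrt(-48990 + 512) = sqrt(-48478) = I*sqrt(48478)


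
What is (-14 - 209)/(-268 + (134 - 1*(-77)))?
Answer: 223/57 ≈ 3.9123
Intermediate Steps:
(-14 - 209)/(-268 + (134 - 1*(-77))) = -223/(-268 + (134 + 77)) = -223/(-268 + 211) = -223/(-57) = -223*(-1/57) = 223/57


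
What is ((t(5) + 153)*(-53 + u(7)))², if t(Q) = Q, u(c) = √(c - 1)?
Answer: 70273660 - 2646184*√6 ≈ 6.3792e+7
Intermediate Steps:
u(c) = √(-1 + c)
((t(5) + 153)*(-53 + u(7)))² = ((5 + 153)*(-53 + √(-1 + 7)))² = (158*(-53 + √6))² = (-8374 + 158*√6)²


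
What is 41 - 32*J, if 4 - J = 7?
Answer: 137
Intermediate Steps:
J = -3 (J = 4 - 1*7 = 4 - 7 = -3)
41 - 32*J = 41 - 32*(-3) = 41 + 96 = 137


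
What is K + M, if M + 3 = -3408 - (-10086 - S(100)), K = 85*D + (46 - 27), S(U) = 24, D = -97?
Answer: -1527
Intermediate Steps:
K = -8226 (K = 85*(-97) + (46 - 27) = -8245 + 19 = -8226)
M = 6699 (M = -3 + (-3408 - (-10086 - 1*24)) = -3 + (-3408 - (-10086 - 24)) = -3 + (-3408 - 1*(-10110)) = -3 + (-3408 + 10110) = -3 + 6702 = 6699)
K + M = -8226 + 6699 = -1527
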